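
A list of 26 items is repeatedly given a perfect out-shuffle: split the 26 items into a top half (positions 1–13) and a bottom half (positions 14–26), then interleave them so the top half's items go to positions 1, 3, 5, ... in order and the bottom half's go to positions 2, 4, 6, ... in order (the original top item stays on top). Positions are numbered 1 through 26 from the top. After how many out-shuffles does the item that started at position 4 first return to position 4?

Follow position 4 under repeated out-shuffles:
4 → 7 → 13 → 25 → 24 → 22 → 18 → 10 → 19 → 12 → 23 → 20 → 14 → 2 → 3 → 5 → 9 → 17 → 8 → 15 → 4
It first returns after 20 out-shuffles.

20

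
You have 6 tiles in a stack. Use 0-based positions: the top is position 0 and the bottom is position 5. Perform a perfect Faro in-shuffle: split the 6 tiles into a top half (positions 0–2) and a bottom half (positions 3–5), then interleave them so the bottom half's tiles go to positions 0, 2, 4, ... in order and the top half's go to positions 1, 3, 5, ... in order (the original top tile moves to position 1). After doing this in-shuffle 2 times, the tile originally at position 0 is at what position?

Track the tile's position through each in-shuffle:
0 → 1 → 3

3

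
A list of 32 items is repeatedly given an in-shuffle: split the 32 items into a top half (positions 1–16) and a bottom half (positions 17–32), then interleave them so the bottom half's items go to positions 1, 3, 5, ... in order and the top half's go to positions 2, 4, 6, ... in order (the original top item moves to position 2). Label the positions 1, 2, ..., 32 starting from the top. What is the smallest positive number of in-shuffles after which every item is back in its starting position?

The in-shuffle permutes the 32 positions with cycle lengths [2, 10, 10, 10].
Every item is home exactly when every cycle has completed a whole number of laps, i.e. after lcm(2, 10) = 10 in-shuffles.

10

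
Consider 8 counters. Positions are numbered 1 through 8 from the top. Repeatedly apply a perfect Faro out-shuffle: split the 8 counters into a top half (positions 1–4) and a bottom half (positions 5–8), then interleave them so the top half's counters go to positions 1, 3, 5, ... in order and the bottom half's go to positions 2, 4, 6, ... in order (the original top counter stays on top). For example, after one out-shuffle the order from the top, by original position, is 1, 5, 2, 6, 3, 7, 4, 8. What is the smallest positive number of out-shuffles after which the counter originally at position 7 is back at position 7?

Follow position 7 under repeated out-shuffles:
7 → 6 → 4 → 7
It first returns after 3 out-shuffles.

3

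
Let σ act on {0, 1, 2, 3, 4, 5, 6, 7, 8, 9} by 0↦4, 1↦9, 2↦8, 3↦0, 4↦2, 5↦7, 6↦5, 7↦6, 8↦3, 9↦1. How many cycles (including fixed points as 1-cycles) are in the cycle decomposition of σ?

3

Cycle decomposition: (0 4 2 8 3) (1 9) (5 7 6).
3 cycles.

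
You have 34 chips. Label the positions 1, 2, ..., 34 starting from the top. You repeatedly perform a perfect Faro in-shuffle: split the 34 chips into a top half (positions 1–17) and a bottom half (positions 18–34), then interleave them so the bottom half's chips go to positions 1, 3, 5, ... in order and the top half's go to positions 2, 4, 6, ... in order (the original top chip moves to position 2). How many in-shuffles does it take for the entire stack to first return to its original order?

12

The in-shuffle permutes the 34 positions with cycle lengths [3, 3, 4, 12, 12].
Every chip is home exactly when every cycle has completed a whole number of laps, i.e. after lcm(3, 4, 12) = 12 in-shuffles.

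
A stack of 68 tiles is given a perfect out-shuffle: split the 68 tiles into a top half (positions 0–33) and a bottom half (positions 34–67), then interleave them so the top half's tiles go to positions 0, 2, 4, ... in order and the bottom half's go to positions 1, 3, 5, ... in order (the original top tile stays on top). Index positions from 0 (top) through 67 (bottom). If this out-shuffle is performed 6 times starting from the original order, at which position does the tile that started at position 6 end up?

49

Track the tile's position through each out-shuffle:
6 → 12 → 24 → 48 → 29 → 58 → 49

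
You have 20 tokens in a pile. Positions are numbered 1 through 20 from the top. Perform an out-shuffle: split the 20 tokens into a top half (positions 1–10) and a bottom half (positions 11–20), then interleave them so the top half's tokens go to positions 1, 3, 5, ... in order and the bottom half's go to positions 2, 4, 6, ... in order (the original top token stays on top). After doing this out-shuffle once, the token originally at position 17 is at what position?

Track the token's position through each out-shuffle:
17 → 14

14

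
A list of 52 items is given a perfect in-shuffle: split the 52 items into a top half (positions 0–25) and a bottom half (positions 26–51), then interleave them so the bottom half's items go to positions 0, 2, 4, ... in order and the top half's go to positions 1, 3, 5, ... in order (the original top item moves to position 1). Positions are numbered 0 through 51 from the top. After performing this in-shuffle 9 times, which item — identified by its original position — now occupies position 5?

Work backwards from position 5, undoing one in-shuffle at a time:
5 ← 2 ← 27 ← 13 ← 6 ← 29 ← 14 ← 33 ← 16 ← 34
So the item now at position 5 started at position 34.

34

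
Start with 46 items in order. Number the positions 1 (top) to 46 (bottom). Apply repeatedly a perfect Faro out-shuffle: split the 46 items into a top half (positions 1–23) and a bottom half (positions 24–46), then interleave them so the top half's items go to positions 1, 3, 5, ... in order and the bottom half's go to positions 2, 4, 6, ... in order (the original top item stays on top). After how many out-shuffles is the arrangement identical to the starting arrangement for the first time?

12

The out-shuffle permutes the 46 positions with cycle lengths [1, 1, 2, 4, 4, 4, 6, 12, 12].
Every item is home exactly when every cycle has completed a whole number of laps, i.e. after lcm(1, 2, 4, 6, 12) = 12 out-shuffles.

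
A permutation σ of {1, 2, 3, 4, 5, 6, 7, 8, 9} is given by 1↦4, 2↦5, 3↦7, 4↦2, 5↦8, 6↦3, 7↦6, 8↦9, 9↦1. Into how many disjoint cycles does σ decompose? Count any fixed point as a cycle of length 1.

Cycle decomposition: (1 4 2 5 8 9) (3 7 6).
2 cycles.

2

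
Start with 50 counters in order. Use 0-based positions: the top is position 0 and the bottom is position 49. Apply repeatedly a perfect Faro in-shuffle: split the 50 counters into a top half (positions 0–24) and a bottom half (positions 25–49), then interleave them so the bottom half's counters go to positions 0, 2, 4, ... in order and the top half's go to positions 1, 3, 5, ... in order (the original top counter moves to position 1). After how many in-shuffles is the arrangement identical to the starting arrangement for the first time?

The in-shuffle permutes the 50 positions with cycle lengths [2, 8, 8, 8, 8, 8, 8].
Every counter is home exactly when every cycle has completed a whole number of laps, i.e. after lcm(2, 8) = 8 in-shuffles.

8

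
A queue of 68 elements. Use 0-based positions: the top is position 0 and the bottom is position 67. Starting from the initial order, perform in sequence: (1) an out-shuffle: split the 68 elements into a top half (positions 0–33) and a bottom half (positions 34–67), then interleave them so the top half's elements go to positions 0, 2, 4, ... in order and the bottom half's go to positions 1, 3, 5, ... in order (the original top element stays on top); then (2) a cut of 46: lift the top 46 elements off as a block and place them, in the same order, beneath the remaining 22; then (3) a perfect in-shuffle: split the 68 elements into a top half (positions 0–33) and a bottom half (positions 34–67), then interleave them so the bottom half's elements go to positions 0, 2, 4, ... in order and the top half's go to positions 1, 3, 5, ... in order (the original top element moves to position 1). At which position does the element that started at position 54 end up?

Track the element from position 54 forward through each operation:
  after op 1 (out-shuffle): 54 → 41
  after op 2 (cut 46): 41 → 63
  after op 3 (in-shuffle): 63 → 58

58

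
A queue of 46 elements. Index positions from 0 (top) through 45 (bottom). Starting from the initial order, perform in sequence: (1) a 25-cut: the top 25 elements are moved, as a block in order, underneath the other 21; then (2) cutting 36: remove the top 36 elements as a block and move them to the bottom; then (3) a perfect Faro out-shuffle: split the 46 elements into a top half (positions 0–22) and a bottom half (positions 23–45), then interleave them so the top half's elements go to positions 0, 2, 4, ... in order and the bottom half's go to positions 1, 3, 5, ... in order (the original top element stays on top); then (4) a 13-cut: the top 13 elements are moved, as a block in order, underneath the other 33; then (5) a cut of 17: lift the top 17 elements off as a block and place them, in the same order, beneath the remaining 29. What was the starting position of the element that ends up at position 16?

Undo the operations in reverse order, starting from position 16:
  undo op 5 (cut 17): 16 ← 33
  undo op 4 (cut 13): 33 ← 0
  undo op 3 (out-shuffle, from top half): 0 ← 0
  undo op 2 (cut 36): 0 ← 36
  undo op 1 (cut 25): 36 ← 15
So the element at position 16 came from original position 15.

15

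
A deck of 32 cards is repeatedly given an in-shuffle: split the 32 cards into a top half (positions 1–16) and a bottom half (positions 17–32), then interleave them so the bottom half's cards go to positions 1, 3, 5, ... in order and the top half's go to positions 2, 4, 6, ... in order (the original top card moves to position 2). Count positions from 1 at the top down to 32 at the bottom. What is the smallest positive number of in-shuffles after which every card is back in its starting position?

10

The in-shuffle permutes the 32 positions with cycle lengths [2, 10, 10, 10].
Every card is home exactly when every cycle has completed a whole number of laps, i.e. after lcm(2, 10) = 10 in-shuffles.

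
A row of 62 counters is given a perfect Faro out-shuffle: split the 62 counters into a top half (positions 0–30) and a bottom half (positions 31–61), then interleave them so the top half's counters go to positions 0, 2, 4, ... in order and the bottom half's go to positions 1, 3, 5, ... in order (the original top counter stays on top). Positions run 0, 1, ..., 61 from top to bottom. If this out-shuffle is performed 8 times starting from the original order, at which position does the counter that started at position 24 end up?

Track the counter's position through each out-shuffle:
24 → 48 → 35 → 9 → 18 → 36 → 11 → 22 → 44

44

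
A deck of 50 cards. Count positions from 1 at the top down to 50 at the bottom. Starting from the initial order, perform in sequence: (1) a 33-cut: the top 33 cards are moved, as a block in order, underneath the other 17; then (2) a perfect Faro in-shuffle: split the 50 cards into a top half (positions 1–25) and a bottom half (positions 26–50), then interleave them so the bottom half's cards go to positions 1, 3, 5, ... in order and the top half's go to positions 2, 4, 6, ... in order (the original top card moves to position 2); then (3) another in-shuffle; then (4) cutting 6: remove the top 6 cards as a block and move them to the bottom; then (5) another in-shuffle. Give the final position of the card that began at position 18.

Track the card from position 18 forward through each operation:
  after op 1 (cut 33): 18 → 35
  after op 2 (in-shuffle): 35 → 19
  after op 3 (in-shuffle): 19 → 38
  after op 4 (cut 6): 38 → 32
  after op 5 (in-shuffle): 32 → 13

13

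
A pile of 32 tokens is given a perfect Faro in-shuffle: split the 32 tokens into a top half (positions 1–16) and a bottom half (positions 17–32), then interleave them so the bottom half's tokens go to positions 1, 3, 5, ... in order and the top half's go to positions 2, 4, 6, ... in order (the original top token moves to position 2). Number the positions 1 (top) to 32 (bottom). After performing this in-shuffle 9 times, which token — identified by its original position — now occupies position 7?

Work backwards from position 7, undoing one in-shuffle at a time:
7 ← 20 ← 10 ← 5 ← 19 ← 26 ← 13 ← 23 ← 28 ← 14
So the token now at position 7 started at position 14.

14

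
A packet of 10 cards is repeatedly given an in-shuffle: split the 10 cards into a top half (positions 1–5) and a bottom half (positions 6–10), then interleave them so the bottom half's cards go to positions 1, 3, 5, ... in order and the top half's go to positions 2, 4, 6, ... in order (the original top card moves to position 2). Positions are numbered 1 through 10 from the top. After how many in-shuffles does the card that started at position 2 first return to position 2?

10

Follow position 2 under repeated in-shuffles:
2 → 4 → 8 → 5 → 10 → 9 → 7 → 3 → 6 → 1 → 2
It first returns after 10 in-shuffles.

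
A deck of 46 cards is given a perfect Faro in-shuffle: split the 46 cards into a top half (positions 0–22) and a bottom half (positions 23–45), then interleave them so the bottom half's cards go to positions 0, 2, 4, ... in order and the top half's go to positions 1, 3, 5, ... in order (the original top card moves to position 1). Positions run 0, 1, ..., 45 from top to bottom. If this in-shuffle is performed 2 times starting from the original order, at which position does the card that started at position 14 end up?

12

Track the card's position through each in-shuffle:
14 → 29 → 12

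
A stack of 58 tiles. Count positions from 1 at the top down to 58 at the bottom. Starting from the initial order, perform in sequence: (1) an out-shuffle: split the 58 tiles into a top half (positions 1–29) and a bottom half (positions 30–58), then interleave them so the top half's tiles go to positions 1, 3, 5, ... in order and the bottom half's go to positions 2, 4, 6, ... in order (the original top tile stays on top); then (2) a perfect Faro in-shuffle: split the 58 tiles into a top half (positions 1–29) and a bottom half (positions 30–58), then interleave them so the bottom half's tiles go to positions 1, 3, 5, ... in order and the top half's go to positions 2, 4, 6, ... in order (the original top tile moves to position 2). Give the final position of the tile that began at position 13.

Track the tile from position 13 forward through each operation:
  after op 1 (out-shuffle): 13 → 25
  after op 2 (in-shuffle): 25 → 50

50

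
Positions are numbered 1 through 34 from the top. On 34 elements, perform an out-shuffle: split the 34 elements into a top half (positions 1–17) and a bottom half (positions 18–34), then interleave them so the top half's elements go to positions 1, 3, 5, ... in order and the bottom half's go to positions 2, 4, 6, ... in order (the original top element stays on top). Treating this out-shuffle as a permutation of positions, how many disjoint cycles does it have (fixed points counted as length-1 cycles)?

Trace each unvisited position around until it returns:
(1) (2 3 5 9 17 33 32 30 26 18) (4 7 13 25 16 31 28 22 10 19) (6 11 21 8 15 29 24 14 27 20) (12 23) (34)
6 cycles in total.

6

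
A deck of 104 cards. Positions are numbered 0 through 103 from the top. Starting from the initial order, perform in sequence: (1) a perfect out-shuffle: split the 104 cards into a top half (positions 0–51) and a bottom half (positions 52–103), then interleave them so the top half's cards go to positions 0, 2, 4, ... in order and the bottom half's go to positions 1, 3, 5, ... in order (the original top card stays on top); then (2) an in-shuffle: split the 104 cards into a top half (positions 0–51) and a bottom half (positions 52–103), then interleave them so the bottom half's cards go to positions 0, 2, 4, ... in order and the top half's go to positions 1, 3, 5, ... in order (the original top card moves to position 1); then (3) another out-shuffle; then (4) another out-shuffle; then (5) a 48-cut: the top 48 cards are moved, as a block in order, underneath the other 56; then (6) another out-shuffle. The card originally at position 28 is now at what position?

Track the card from position 28 forward through each operation:
  after op 1 (out-shuffle): 28 → 56
  after op 2 (in-shuffle): 56 → 8
  after op 3 (out-shuffle): 8 → 16
  after op 4 (out-shuffle): 16 → 32
  after op 5 (cut 48): 32 → 88
  after op 6 (out-shuffle): 88 → 73

73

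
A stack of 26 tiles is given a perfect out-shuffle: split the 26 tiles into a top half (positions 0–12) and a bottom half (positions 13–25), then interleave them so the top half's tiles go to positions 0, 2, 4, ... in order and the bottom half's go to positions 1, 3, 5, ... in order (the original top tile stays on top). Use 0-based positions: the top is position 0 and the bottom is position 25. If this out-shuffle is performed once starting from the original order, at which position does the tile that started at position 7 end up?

14

Track the tile's position through each out-shuffle:
7 → 14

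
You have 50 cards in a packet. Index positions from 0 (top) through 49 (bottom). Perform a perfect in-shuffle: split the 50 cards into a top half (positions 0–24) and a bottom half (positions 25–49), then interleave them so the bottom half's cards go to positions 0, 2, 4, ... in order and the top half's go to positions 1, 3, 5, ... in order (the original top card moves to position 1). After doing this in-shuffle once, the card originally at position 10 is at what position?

Track the card's position through each in-shuffle:
10 → 21

21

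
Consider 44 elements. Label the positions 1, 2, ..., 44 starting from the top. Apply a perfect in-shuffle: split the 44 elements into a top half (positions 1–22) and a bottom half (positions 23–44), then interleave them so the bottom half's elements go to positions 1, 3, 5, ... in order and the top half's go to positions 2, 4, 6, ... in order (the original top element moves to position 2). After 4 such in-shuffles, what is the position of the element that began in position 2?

Track the element's position through each in-shuffle:
2 → 4 → 8 → 16 → 32

32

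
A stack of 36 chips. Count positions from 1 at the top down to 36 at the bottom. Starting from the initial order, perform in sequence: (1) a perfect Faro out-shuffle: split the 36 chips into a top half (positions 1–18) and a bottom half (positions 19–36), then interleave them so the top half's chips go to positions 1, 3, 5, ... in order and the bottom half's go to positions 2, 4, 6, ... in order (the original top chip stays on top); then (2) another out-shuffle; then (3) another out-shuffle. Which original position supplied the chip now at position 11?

11

Undo the operations in reverse order, starting from position 11:
  undo op 3 (out-shuffle, from top half): 11 ← 6
  undo op 2 (out-shuffle, from bottom half): 6 ← 21
  undo op 1 (out-shuffle, from top half): 21 ← 11
So the chip at position 11 came from original position 11.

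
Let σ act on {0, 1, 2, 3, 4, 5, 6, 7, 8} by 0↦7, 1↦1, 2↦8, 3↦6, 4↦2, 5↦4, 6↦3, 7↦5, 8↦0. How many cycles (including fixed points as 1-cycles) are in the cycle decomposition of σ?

3

Cycle decomposition: (0 7 5 4 2 8) (1) (3 6).
3 cycles.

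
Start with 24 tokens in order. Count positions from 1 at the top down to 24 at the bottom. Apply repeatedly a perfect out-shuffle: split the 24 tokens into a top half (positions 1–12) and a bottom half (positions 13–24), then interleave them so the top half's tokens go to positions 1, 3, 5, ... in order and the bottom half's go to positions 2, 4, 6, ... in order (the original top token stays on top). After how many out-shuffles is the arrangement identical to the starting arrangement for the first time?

The out-shuffle permutes the 24 positions with cycle lengths [1, 1, 11, 11].
Every token is home exactly when every cycle has completed a whole number of laps, i.e. after lcm(1, 11) = 11 out-shuffles.

11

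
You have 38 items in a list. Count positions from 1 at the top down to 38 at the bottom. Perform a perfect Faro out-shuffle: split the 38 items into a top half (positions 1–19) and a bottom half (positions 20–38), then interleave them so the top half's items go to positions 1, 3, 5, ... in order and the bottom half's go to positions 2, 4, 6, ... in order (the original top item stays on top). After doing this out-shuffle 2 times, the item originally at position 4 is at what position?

Track the item's position through each out-shuffle:
4 → 7 → 13

13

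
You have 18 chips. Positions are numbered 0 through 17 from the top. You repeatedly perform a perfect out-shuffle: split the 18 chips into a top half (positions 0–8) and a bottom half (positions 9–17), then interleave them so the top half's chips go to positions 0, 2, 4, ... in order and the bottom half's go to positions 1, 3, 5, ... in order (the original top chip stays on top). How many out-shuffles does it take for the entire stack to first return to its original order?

The out-shuffle permutes the 18 positions with cycle lengths [1, 1, 8, 8].
Every chip is home exactly when every cycle has completed a whole number of laps, i.e. after lcm(1, 8) = 8 out-shuffles.

8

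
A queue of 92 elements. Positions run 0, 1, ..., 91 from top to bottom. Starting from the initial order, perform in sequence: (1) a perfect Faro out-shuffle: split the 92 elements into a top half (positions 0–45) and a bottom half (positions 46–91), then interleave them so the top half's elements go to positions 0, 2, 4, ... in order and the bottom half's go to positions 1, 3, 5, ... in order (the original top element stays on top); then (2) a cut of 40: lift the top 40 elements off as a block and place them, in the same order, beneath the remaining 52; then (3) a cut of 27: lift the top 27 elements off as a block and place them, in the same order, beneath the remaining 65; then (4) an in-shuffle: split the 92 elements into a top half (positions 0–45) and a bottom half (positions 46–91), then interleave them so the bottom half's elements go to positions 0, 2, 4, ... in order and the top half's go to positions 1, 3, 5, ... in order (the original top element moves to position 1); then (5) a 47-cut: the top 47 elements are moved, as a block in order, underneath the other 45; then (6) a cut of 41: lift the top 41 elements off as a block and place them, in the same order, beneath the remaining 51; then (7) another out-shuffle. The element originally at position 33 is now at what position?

Track the element from position 33 forward through each operation:
  after op 1 (out-shuffle): 33 → 66
  after op 2 (cut 40): 66 → 26
  after op 3 (cut 27): 26 → 91
  after op 4 (in-shuffle): 91 → 90
  after op 5 (cut 47): 90 → 43
  after op 6 (cut 41): 43 → 2
  after op 7 (out-shuffle): 2 → 4

4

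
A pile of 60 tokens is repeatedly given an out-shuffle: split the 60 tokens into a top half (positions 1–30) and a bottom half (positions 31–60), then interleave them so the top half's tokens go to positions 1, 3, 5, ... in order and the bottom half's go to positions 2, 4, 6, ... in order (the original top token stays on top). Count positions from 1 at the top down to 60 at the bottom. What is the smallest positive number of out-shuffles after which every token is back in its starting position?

58

The out-shuffle permutes the 60 positions with cycle lengths [1, 1, 58].
Every token is home exactly when every cycle has completed a whole number of laps, i.e. after lcm(1, 58) = 58 out-shuffles.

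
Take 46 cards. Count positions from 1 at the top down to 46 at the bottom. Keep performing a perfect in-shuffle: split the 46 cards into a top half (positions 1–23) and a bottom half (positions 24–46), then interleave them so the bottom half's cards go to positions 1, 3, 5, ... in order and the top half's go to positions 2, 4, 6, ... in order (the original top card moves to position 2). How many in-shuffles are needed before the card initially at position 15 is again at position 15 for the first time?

23

Follow position 15 under repeated in-shuffles:
15 → 30 → 13 → 26 → 5 → 10 → 20 → 40 → ... → 15 (length 23)
It first returns after 23 in-shuffles.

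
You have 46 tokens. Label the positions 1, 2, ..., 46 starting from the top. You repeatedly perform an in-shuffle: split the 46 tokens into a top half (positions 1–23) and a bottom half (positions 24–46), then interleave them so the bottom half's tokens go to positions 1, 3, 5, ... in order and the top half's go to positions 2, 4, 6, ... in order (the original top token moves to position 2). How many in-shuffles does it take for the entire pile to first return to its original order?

23

The in-shuffle permutes the 46 positions with cycle lengths [23, 23].
Every token is home exactly when every cycle has completed a whole number of laps, i.e. after lcm(23) = 23 in-shuffles.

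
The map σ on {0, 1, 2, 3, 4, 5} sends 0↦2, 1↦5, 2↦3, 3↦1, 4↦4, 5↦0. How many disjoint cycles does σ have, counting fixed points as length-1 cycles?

Cycle decomposition: (0 2 3 1 5) (4).
2 cycles.

2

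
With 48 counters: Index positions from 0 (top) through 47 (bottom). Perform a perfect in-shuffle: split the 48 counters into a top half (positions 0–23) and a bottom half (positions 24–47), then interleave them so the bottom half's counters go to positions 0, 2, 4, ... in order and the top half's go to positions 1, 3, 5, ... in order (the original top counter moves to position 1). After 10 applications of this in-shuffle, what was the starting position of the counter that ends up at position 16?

Work backwards from position 16, undoing one in-shuffle at a time:
16 ← 32 ← 40 ← 44 ← 46 ← 47 ← 23 ← 11 ← 5 ← 2 ← 25
So the counter now at position 16 started at position 25.

25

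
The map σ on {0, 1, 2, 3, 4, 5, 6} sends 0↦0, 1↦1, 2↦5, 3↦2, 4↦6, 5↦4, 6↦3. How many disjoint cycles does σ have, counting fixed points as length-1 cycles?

Cycle decomposition: (0) (1) (2 5 4 6 3).
3 cycles.

3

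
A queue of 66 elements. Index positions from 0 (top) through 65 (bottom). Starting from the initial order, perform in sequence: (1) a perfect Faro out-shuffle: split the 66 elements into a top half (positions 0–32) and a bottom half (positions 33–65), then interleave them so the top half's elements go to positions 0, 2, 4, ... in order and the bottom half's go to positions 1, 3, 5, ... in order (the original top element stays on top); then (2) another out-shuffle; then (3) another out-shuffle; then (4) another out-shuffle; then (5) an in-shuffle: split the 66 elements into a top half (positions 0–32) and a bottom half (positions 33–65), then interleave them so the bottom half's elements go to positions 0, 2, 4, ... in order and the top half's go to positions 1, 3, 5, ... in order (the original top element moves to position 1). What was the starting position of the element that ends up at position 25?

Undo the operations in reverse order, starting from position 25:
  undo op 5 (in-shuffle, from top half): 25 ← 12
  undo op 4 (out-shuffle, from top half): 12 ← 6
  undo op 3 (out-shuffle, from top half): 6 ← 3
  undo op 2 (out-shuffle, from bottom half): 3 ← 34
  undo op 1 (out-shuffle, from top half): 34 ← 17
So the element at position 25 came from original position 17.

17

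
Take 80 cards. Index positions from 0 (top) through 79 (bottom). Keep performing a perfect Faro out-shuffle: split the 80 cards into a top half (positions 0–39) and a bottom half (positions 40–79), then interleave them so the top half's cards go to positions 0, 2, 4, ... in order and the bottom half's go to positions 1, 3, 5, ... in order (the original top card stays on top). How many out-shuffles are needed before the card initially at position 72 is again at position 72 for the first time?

Follow position 72 under repeated out-shuffles:
72 → 65 → 51 → 23 → 46 → 13 → 26 → 52 → ... → 72 (length 39)
It first returns after 39 out-shuffles.

39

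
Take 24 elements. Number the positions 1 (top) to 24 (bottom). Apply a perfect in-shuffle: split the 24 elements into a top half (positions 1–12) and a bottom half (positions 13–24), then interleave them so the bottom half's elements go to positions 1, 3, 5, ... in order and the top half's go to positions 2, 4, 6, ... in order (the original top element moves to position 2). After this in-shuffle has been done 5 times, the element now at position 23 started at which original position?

Work backwards from position 23, undoing one in-shuffle at a time:
23 ← 24 ← 12 ← 6 ← 3 ← 14
So the element now at position 23 started at position 14.

14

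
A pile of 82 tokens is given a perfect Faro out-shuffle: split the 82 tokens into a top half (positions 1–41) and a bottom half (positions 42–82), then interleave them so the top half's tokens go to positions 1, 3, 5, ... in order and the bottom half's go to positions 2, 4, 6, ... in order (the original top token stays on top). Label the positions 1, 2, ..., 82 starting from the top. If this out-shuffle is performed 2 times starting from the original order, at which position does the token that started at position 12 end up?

Track the token's position through each out-shuffle:
12 → 23 → 45

45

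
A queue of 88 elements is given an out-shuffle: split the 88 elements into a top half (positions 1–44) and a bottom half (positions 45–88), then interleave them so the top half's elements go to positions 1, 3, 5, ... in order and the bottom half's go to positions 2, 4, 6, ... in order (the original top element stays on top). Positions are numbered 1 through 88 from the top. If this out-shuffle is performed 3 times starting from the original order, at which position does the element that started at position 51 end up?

53

Track the element's position through each out-shuffle:
51 → 14 → 27 → 53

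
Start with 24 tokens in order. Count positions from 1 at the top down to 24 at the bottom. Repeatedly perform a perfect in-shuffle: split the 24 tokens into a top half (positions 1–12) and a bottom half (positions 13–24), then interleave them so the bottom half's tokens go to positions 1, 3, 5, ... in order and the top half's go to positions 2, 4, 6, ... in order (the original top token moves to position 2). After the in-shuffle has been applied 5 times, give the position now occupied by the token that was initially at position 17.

19

Track the token's position through each in-shuffle:
17 → 9 → 18 → 11 → 22 → 19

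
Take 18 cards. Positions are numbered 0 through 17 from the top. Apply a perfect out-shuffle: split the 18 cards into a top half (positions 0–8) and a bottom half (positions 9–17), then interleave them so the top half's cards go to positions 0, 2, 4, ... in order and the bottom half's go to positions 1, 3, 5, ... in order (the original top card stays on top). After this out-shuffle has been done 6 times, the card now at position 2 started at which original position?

8

Work backwards from position 2, undoing one out-shuffle at a time:
2 ← 1 ← 9 ← 13 ← 15 ← 16 ← 8
So the card now at position 2 started at position 8.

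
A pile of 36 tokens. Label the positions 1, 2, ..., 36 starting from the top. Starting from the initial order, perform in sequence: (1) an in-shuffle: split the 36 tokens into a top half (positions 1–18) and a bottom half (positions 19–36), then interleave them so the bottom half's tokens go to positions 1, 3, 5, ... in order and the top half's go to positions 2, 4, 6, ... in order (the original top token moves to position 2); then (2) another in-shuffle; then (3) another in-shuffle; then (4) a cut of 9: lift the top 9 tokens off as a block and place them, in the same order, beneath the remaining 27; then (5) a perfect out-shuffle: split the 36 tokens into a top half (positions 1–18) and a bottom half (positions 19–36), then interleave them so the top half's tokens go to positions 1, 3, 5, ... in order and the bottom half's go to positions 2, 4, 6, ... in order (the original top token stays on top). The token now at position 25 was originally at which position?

12

Undo the operations in reverse order, starting from position 25:
  undo op 5 (out-shuffle, from top half): 25 ← 13
  undo op 4 (cut 9): 13 ← 22
  undo op 3 (in-shuffle, from top half): 22 ← 11
  undo op 2 (in-shuffle, from bottom half): 11 ← 24
  undo op 1 (in-shuffle, from top half): 24 ← 12
So the token at position 25 came from original position 12.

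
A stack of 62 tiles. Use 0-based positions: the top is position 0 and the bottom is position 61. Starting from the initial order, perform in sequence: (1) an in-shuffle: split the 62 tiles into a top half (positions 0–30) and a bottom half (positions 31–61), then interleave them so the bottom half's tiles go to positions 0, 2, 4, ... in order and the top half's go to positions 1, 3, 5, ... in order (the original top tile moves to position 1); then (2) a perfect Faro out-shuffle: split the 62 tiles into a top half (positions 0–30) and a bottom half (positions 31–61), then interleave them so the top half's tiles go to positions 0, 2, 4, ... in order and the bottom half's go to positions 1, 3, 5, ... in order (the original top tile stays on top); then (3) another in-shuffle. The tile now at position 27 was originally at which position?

18

Undo the operations in reverse order, starting from position 27:
  undo op 3 (in-shuffle, from top half): 27 ← 13
  undo op 2 (out-shuffle, from bottom half): 13 ← 37
  undo op 1 (in-shuffle, from top half): 37 ← 18
So the tile at position 27 came from original position 18.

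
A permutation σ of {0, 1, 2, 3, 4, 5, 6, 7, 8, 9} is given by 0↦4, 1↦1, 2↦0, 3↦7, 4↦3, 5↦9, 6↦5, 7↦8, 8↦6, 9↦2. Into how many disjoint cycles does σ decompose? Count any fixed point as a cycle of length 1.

2

Cycle decomposition: (0 4 3 7 8 6 5 9 2) (1).
2 cycles.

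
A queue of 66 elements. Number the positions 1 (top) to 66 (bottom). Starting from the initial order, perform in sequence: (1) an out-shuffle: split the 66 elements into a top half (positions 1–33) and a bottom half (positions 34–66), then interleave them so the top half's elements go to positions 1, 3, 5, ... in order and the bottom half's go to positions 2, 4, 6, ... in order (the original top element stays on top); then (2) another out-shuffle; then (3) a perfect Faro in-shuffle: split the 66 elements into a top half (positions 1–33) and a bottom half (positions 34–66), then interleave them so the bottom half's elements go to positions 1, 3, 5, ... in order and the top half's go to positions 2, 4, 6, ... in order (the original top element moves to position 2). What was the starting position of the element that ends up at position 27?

Undo the operations in reverse order, starting from position 27:
  undo op 3 (in-shuffle, from bottom half): 27 ← 47
  undo op 2 (out-shuffle, from top half): 47 ← 24
  undo op 1 (out-shuffle, from bottom half): 24 ← 45
So the element at position 27 came from original position 45.

45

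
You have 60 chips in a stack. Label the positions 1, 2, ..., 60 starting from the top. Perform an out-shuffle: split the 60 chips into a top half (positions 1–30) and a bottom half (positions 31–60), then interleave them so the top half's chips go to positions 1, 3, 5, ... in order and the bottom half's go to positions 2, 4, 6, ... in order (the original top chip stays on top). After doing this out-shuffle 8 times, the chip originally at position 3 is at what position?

Track the chip's position through each out-shuffle:
3 → 5 → 9 → 17 → 33 → 6 → 11 → 21 → 41

41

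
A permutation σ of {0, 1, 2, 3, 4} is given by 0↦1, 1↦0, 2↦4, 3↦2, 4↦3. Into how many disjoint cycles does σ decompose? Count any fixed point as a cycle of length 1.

2

Cycle decomposition: (0 1) (2 4 3).
2 cycles.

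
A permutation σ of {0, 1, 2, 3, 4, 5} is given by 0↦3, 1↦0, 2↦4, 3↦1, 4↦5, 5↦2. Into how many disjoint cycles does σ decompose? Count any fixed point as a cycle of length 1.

2

Cycle decomposition: (0 3 1) (2 4 5).
2 cycles.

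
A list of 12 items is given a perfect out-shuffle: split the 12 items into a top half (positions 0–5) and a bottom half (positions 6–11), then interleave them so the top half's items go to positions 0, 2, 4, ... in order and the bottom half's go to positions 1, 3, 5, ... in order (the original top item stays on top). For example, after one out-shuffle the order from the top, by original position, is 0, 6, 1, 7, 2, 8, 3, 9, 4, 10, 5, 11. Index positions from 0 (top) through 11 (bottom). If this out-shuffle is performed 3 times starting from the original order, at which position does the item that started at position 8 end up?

9

Track the item's position through each out-shuffle:
8 → 5 → 10 → 9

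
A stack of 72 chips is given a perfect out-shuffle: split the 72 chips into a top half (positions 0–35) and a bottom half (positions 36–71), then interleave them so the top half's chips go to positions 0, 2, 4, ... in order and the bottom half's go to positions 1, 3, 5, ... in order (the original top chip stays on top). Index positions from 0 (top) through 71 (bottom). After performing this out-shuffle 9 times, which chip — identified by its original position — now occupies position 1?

Work backwards from position 1, undoing one out-shuffle at a time:
1 ← 36 ← 18 ← 9 ← 40 ← 20 ← 10 ← 5 ← 38 ← 19
So the chip now at position 1 started at position 19.

19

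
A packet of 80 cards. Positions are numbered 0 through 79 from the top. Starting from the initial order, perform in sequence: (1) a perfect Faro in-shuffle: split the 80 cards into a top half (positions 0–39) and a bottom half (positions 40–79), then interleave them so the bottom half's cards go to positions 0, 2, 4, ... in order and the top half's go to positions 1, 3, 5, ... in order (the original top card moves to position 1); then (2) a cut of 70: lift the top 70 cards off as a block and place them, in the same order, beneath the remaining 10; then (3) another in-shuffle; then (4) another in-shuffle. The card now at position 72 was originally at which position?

74

Undo the operations in reverse order, starting from position 72:
  undo op 4 (in-shuffle, from bottom half): 72 ← 76
  undo op 3 (in-shuffle, from bottom half): 76 ← 78
  undo op 2 (cut 70): 78 ← 68
  undo op 1 (in-shuffle, from bottom half): 68 ← 74
So the card at position 72 came from original position 74.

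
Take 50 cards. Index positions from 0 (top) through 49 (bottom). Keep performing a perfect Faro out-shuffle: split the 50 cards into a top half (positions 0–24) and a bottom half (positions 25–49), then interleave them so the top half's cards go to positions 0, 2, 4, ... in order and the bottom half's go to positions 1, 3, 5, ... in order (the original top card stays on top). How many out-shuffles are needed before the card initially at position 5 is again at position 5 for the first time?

21

Follow position 5 under repeated out-shuffles:
5 → 10 → 20 → 40 → 31 → 13 → 26 → 3 → ... → 5 (length 21)
It first returns after 21 out-shuffles.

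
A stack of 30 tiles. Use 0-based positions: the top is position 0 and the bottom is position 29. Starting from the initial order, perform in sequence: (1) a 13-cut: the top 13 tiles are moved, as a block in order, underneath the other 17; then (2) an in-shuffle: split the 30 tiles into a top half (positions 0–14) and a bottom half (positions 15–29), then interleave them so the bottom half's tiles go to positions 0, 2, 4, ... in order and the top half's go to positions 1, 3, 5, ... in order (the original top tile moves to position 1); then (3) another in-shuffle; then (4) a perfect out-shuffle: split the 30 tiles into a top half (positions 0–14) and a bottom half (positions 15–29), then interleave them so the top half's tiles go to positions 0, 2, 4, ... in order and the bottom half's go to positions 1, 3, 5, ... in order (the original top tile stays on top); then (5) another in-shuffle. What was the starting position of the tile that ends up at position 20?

Undo the operations in reverse order, starting from position 20:
  undo op 5 (in-shuffle, from bottom half): 20 ← 25
  undo op 4 (out-shuffle, from bottom half): 25 ← 27
  undo op 3 (in-shuffle, from top half): 27 ← 13
  undo op 2 (in-shuffle, from top half): 13 ← 6
  undo op 1 (cut 13): 6 ← 19
So the tile at position 20 came from original position 19.

19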